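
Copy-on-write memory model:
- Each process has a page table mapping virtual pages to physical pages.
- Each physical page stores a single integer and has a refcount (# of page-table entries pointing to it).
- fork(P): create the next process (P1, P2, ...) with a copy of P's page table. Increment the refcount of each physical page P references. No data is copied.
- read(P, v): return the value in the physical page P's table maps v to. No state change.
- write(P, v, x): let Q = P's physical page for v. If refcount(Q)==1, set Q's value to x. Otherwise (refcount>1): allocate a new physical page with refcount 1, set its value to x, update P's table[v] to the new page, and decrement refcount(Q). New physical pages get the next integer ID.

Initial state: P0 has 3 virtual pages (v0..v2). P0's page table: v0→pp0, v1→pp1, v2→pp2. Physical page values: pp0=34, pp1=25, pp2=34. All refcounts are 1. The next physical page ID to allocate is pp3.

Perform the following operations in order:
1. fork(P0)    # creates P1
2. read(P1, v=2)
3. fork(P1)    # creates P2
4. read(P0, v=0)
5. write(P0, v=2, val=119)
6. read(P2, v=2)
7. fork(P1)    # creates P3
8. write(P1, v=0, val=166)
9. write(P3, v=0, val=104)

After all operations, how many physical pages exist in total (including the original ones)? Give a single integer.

Answer: 6

Derivation:
Op 1: fork(P0) -> P1. 3 ppages; refcounts: pp0:2 pp1:2 pp2:2
Op 2: read(P1, v2) -> 34. No state change.
Op 3: fork(P1) -> P2. 3 ppages; refcounts: pp0:3 pp1:3 pp2:3
Op 4: read(P0, v0) -> 34. No state change.
Op 5: write(P0, v2, 119). refcount(pp2)=3>1 -> COPY to pp3. 4 ppages; refcounts: pp0:3 pp1:3 pp2:2 pp3:1
Op 6: read(P2, v2) -> 34. No state change.
Op 7: fork(P1) -> P3. 4 ppages; refcounts: pp0:4 pp1:4 pp2:3 pp3:1
Op 8: write(P1, v0, 166). refcount(pp0)=4>1 -> COPY to pp4. 5 ppages; refcounts: pp0:3 pp1:4 pp2:3 pp3:1 pp4:1
Op 9: write(P3, v0, 104). refcount(pp0)=3>1 -> COPY to pp5. 6 ppages; refcounts: pp0:2 pp1:4 pp2:3 pp3:1 pp4:1 pp5:1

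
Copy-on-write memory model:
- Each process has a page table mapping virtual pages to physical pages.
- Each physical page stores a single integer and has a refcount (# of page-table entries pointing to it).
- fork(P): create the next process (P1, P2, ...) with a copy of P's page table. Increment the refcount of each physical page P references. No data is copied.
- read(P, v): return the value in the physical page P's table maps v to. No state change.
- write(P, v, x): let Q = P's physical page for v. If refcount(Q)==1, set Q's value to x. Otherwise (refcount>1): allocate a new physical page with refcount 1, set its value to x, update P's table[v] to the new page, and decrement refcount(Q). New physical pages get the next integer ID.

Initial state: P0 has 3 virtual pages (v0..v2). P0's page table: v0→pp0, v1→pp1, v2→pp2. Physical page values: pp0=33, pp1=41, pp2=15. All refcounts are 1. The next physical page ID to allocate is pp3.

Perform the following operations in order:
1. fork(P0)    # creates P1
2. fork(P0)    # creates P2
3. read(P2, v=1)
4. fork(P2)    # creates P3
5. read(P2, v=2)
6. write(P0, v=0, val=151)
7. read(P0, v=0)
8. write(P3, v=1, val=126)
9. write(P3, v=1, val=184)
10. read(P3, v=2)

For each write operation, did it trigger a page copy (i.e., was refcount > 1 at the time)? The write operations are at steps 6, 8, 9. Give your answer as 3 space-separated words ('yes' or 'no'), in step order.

Op 1: fork(P0) -> P1. 3 ppages; refcounts: pp0:2 pp1:2 pp2:2
Op 2: fork(P0) -> P2. 3 ppages; refcounts: pp0:3 pp1:3 pp2:3
Op 3: read(P2, v1) -> 41. No state change.
Op 4: fork(P2) -> P3. 3 ppages; refcounts: pp0:4 pp1:4 pp2:4
Op 5: read(P2, v2) -> 15. No state change.
Op 6: write(P0, v0, 151). refcount(pp0)=4>1 -> COPY to pp3. 4 ppages; refcounts: pp0:3 pp1:4 pp2:4 pp3:1
Op 7: read(P0, v0) -> 151. No state change.
Op 8: write(P3, v1, 126). refcount(pp1)=4>1 -> COPY to pp4. 5 ppages; refcounts: pp0:3 pp1:3 pp2:4 pp3:1 pp4:1
Op 9: write(P3, v1, 184). refcount(pp4)=1 -> write in place. 5 ppages; refcounts: pp0:3 pp1:3 pp2:4 pp3:1 pp4:1
Op 10: read(P3, v2) -> 15. No state change.

yes yes no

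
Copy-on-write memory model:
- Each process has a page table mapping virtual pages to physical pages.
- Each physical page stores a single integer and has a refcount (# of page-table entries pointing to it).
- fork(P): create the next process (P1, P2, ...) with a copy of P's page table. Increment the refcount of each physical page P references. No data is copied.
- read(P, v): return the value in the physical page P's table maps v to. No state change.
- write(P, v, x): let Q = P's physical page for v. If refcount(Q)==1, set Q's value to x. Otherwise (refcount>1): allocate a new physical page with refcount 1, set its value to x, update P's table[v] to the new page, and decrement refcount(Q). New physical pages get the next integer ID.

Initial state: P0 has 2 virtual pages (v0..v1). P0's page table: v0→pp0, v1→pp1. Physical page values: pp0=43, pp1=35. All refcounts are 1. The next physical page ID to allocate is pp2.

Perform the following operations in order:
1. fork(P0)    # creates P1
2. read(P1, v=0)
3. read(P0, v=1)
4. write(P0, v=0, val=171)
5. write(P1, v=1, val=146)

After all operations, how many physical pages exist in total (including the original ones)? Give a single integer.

Op 1: fork(P0) -> P1. 2 ppages; refcounts: pp0:2 pp1:2
Op 2: read(P1, v0) -> 43. No state change.
Op 3: read(P0, v1) -> 35. No state change.
Op 4: write(P0, v0, 171). refcount(pp0)=2>1 -> COPY to pp2. 3 ppages; refcounts: pp0:1 pp1:2 pp2:1
Op 5: write(P1, v1, 146). refcount(pp1)=2>1 -> COPY to pp3. 4 ppages; refcounts: pp0:1 pp1:1 pp2:1 pp3:1

Answer: 4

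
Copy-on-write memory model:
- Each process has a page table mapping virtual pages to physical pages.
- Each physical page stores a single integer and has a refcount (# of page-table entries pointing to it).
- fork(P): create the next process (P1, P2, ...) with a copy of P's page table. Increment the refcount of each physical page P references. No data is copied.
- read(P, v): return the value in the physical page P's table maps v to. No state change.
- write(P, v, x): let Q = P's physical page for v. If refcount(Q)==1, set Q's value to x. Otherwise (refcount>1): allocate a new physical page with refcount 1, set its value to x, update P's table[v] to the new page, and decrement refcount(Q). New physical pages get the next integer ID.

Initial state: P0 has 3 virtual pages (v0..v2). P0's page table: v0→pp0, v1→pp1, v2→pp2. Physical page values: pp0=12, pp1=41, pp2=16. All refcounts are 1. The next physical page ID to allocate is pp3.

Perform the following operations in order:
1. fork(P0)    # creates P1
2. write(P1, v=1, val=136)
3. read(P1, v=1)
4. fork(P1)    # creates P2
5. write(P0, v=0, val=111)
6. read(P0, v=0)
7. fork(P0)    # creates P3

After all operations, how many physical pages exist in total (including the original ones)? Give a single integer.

Answer: 5

Derivation:
Op 1: fork(P0) -> P1. 3 ppages; refcounts: pp0:2 pp1:2 pp2:2
Op 2: write(P1, v1, 136). refcount(pp1)=2>1 -> COPY to pp3. 4 ppages; refcounts: pp0:2 pp1:1 pp2:2 pp3:1
Op 3: read(P1, v1) -> 136. No state change.
Op 4: fork(P1) -> P2. 4 ppages; refcounts: pp0:3 pp1:1 pp2:3 pp3:2
Op 5: write(P0, v0, 111). refcount(pp0)=3>1 -> COPY to pp4. 5 ppages; refcounts: pp0:2 pp1:1 pp2:3 pp3:2 pp4:1
Op 6: read(P0, v0) -> 111. No state change.
Op 7: fork(P0) -> P3. 5 ppages; refcounts: pp0:2 pp1:2 pp2:4 pp3:2 pp4:2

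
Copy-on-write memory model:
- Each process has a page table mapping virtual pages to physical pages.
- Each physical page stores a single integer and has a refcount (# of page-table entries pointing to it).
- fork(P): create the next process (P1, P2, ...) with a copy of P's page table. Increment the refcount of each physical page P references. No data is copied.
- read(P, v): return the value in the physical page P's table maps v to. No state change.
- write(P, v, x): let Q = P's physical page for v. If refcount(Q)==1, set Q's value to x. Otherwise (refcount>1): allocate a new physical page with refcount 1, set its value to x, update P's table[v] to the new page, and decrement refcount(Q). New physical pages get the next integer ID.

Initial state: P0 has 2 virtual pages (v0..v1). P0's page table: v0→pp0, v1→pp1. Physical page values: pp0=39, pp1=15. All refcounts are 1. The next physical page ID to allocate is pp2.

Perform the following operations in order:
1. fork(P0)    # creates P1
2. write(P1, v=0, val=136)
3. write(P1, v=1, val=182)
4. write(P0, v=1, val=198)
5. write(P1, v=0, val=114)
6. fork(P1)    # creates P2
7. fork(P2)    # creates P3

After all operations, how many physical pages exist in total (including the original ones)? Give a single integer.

Op 1: fork(P0) -> P1. 2 ppages; refcounts: pp0:2 pp1:2
Op 2: write(P1, v0, 136). refcount(pp0)=2>1 -> COPY to pp2. 3 ppages; refcounts: pp0:1 pp1:2 pp2:1
Op 3: write(P1, v1, 182). refcount(pp1)=2>1 -> COPY to pp3. 4 ppages; refcounts: pp0:1 pp1:1 pp2:1 pp3:1
Op 4: write(P0, v1, 198). refcount(pp1)=1 -> write in place. 4 ppages; refcounts: pp0:1 pp1:1 pp2:1 pp3:1
Op 5: write(P1, v0, 114). refcount(pp2)=1 -> write in place. 4 ppages; refcounts: pp0:1 pp1:1 pp2:1 pp3:1
Op 6: fork(P1) -> P2. 4 ppages; refcounts: pp0:1 pp1:1 pp2:2 pp3:2
Op 7: fork(P2) -> P3. 4 ppages; refcounts: pp0:1 pp1:1 pp2:3 pp3:3

Answer: 4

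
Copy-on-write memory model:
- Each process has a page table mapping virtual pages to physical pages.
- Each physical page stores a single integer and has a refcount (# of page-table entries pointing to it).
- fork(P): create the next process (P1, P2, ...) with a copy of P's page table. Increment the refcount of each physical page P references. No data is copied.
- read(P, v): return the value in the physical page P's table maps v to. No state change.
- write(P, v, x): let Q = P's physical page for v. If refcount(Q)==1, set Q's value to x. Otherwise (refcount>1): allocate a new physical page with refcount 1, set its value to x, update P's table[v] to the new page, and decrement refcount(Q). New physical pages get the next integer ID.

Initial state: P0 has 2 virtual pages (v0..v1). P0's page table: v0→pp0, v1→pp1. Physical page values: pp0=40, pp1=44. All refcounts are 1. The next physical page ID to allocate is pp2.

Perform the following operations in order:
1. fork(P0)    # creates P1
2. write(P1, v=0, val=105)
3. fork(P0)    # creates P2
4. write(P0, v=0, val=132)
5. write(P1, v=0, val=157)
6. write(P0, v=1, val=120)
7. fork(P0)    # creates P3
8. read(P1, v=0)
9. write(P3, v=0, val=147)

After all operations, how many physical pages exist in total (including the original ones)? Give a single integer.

Op 1: fork(P0) -> P1. 2 ppages; refcounts: pp0:2 pp1:2
Op 2: write(P1, v0, 105). refcount(pp0)=2>1 -> COPY to pp2. 3 ppages; refcounts: pp0:1 pp1:2 pp2:1
Op 3: fork(P0) -> P2. 3 ppages; refcounts: pp0:2 pp1:3 pp2:1
Op 4: write(P0, v0, 132). refcount(pp0)=2>1 -> COPY to pp3. 4 ppages; refcounts: pp0:1 pp1:3 pp2:1 pp3:1
Op 5: write(P1, v0, 157). refcount(pp2)=1 -> write in place. 4 ppages; refcounts: pp0:1 pp1:3 pp2:1 pp3:1
Op 6: write(P0, v1, 120). refcount(pp1)=3>1 -> COPY to pp4. 5 ppages; refcounts: pp0:1 pp1:2 pp2:1 pp3:1 pp4:1
Op 7: fork(P0) -> P3. 5 ppages; refcounts: pp0:1 pp1:2 pp2:1 pp3:2 pp4:2
Op 8: read(P1, v0) -> 157. No state change.
Op 9: write(P3, v0, 147). refcount(pp3)=2>1 -> COPY to pp5. 6 ppages; refcounts: pp0:1 pp1:2 pp2:1 pp3:1 pp4:2 pp5:1

Answer: 6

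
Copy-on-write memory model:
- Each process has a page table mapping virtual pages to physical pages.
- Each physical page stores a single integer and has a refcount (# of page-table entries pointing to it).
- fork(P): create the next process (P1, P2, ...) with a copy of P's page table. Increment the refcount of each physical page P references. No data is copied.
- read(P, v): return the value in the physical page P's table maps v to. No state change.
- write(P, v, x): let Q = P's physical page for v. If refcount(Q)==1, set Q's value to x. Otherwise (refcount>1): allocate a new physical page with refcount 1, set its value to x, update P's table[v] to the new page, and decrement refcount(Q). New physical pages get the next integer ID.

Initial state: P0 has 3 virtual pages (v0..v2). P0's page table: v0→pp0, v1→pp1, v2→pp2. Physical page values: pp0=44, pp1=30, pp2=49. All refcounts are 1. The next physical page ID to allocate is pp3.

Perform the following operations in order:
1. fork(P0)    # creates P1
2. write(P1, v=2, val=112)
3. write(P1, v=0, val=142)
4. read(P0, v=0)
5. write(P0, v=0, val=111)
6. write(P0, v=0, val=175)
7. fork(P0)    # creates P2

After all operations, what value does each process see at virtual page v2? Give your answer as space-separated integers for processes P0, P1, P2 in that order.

Answer: 49 112 49

Derivation:
Op 1: fork(P0) -> P1. 3 ppages; refcounts: pp0:2 pp1:2 pp2:2
Op 2: write(P1, v2, 112). refcount(pp2)=2>1 -> COPY to pp3. 4 ppages; refcounts: pp0:2 pp1:2 pp2:1 pp3:1
Op 3: write(P1, v0, 142). refcount(pp0)=2>1 -> COPY to pp4. 5 ppages; refcounts: pp0:1 pp1:2 pp2:1 pp3:1 pp4:1
Op 4: read(P0, v0) -> 44. No state change.
Op 5: write(P0, v0, 111). refcount(pp0)=1 -> write in place. 5 ppages; refcounts: pp0:1 pp1:2 pp2:1 pp3:1 pp4:1
Op 6: write(P0, v0, 175). refcount(pp0)=1 -> write in place. 5 ppages; refcounts: pp0:1 pp1:2 pp2:1 pp3:1 pp4:1
Op 7: fork(P0) -> P2. 5 ppages; refcounts: pp0:2 pp1:3 pp2:2 pp3:1 pp4:1
P0: v2 -> pp2 = 49
P1: v2 -> pp3 = 112
P2: v2 -> pp2 = 49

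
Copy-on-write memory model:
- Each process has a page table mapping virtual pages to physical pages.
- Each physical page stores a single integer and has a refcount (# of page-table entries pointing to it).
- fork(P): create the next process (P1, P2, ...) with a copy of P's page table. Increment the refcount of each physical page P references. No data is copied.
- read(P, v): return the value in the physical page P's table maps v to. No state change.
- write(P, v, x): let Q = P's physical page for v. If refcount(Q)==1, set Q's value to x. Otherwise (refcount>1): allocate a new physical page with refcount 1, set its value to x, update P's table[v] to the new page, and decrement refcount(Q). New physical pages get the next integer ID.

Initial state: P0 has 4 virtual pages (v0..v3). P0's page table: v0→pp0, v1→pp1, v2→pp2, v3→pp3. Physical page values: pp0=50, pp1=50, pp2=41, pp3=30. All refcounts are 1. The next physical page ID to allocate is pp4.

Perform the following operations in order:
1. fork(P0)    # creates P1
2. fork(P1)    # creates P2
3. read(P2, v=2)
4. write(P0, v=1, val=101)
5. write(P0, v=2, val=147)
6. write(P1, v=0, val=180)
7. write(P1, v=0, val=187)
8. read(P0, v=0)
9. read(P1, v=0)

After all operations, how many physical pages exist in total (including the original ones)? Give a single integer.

Op 1: fork(P0) -> P1. 4 ppages; refcounts: pp0:2 pp1:2 pp2:2 pp3:2
Op 2: fork(P1) -> P2. 4 ppages; refcounts: pp0:3 pp1:3 pp2:3 pp3:3
Op 3: read(P2, v2) -> 41. No state change.
Op 4: write(P0, v1, 101). refcount(pp1)=3>1 -> COPY to pp4. 5 ppages; refcounts: pp0:3 pp1:2 pp2:3 pp3:3 pp4:1
Op 5: write(P0, v2, 147). refcount(pp2)=3>1 -> COPY to pp5. 6 ppages; refcounts: pp0:3 pp1:2 pp2:2 pp3:3 pp4:1 pp5:1
Op 6: write(P1, v0, 180). refcount(pp0)=3>1 -> COPY to pp6. 7 ppages; refcounts: pp0:2 pp1:2 pp2:2 pp3:3 pp4:1 pp5:1 pp6:1
Op 7: write(P1, v0, 187). refcount(pp6)=1 -> write in place. 7 ppages; refcounts: pp0:2 pp1:2 pp2:2 pp3:3 pp4:1 pp5:1 pp6:1
Op 8: read(P0, v0) -> 50. No state change.
Op 9: read(P1, v0) -> 187. No state change.

Answer: 7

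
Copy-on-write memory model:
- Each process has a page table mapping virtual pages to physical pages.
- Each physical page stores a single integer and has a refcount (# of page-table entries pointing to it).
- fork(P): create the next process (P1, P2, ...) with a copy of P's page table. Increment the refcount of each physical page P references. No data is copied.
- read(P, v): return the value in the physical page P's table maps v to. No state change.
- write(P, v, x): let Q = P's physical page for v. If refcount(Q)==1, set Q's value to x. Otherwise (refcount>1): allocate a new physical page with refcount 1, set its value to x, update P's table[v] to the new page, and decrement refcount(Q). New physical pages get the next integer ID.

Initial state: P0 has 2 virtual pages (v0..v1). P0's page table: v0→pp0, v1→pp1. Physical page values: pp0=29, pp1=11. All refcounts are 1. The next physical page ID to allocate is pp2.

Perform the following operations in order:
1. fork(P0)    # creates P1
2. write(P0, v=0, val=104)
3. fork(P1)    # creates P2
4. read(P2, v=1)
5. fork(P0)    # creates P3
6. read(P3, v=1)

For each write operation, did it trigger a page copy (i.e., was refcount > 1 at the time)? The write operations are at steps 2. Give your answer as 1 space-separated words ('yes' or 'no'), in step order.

Op 1: fork(P0) -> P1. 2 ppages; refcounts: pp0:2 pp1:2
Op 2: write(P0, v0, 104). refcount(pp0)=2>1 -> COPY to pp2. 3 ppages; refcounts: pp0:1 pp1:2 pp2:1
Op 3: fork(P1) -> P2. 3 ppages; refcounts: pp0:2 pp1:3 pp2:1
Op 4: read(P2, v1) -> 11. No state change.
Op 5: fork(P0) -> P3. 3 ppages; refcounts: pp0:2 pp1:4 pp2:2
Op 6: read(P3, v1) -> 11. No state change.

yes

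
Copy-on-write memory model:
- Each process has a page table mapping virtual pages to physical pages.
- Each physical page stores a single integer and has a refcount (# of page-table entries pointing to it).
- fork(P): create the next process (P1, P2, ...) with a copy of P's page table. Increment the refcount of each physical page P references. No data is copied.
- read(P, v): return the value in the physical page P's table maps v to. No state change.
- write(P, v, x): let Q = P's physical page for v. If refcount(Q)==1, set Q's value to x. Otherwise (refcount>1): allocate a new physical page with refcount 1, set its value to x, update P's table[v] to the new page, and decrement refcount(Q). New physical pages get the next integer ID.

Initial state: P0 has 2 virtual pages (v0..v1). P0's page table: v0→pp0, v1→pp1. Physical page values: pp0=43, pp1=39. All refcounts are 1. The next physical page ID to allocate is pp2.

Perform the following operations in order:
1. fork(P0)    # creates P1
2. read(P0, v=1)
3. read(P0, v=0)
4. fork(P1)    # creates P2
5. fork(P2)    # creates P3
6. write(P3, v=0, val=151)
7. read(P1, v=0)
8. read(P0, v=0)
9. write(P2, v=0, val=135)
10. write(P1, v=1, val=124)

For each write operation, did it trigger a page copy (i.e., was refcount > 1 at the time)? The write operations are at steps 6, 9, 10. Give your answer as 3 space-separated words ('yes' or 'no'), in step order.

Op 1: fork(P0) -> P1. 2 ppages; refcounts: pp0:2 pp1:2
Op 2: read(P0, v1) -> 39. No state change.
Op 3: read(P0, v0) -> 43. No state change.
Op 4: fork(P1) -> P2. 2 ppages; refcounts: pp0:3 pp1:3
Op 5: fork(P2) -> P3. 2 ppages; refcounts: pp0:4 pp1:4
Op 6: write(P3, v0, 151). refcount(pp0)=4>1 -> COPY to pp2. 3 ppages; refcounts: pp0:3 pp1:4 pp2:1
Op 7: read(P1, v0) -> 43. No state change.
Op 8: read(P0, v0) -> 43. No state change.
Op 9: write(P2, v0, 135). refcount(pp0)=3>1 -> COPY to pp3. 4 ppages; refcounts: pp0:2 pp1:4 pp2:1 pp3:1
Op 10: write(P1, v1, 124). refcount(pp1)=4>1 -> COPY to pp4. 5 ppages; refcounts: pp0:2 pp1:3 pp2:1 pp3:1 pp4:1

yes yes yes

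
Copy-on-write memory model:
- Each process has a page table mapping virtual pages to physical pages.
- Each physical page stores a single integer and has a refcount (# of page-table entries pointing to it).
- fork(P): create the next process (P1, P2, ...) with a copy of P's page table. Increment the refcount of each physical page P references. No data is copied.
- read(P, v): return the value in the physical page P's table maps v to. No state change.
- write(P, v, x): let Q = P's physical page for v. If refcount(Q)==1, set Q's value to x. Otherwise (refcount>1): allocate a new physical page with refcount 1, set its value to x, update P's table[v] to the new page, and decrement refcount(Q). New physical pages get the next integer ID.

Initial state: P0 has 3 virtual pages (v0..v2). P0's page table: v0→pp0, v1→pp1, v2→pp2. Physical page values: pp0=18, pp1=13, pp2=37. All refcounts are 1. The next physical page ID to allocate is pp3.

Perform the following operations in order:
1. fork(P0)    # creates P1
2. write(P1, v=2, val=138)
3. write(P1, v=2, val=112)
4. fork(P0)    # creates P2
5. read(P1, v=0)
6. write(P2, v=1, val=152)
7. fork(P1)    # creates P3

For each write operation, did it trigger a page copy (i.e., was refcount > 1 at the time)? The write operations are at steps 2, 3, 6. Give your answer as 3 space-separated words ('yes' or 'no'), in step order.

Op 1: fork(P0) -> P1. 3 ppages; refcounts: pp0:2 pp1:2 pp2:2
Op 2: write(P1, v2, 138). refcount(pp2)=2>1 -> COPY to pp3. 4 ppages; refcounts: pp0:2 pp1:2 pp2:1 pp3:1
Op 3: write(P1, v2, 112). refcount(pp3)=1 -> write in place. 4 ppages; refcounts: pp0:2 pp1:2 pp2:1 pp3:1
Op 4: fork(P0) -> P2. 4 ppages; refcounts: pp0:3 pp1:3 pp2:2 pp3:1
Op 5: read(P1, v0) -> 18. No state change.
Op 6: write(P2, v1, 152). refcount(pp1)=3>1 -> COPY to pp4. 5 ppages; refcounts: pp0:3 pp1:2 pp2:2 pp3:1 pp4:1
Op 7: fork(P1) -> P3. 5 ppages; refcounts: pp0:4 pp1:3 pp2:2 pp3:2 pp4:1

yes no yes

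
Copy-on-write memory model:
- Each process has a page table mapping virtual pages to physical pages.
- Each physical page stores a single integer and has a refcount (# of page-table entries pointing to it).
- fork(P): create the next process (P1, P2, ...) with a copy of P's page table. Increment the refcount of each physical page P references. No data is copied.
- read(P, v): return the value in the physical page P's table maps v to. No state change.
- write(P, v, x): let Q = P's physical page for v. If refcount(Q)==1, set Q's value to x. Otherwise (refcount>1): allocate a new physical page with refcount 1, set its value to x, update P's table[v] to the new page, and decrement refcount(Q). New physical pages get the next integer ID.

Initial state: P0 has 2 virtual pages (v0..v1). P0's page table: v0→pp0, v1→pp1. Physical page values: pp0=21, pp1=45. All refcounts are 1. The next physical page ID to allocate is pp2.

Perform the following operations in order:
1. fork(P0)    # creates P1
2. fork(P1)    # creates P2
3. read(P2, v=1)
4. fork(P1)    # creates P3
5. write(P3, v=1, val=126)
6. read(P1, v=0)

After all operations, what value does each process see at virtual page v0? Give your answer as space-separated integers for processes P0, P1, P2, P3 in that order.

Op 1: fork(P0) -> P1. 2 ppages; refcounts: pp0:2 pp1:2
Op 2: fork(P1) -> P2. 2 ppages; refcounts: pp0:3 pp1:3
Op 3: read(P2, v1) -> 45. No state change.
Op 4: fork(P1) -> P3. 2 ppages; refcounts: pp0:4 pp1:4
Op 5: write(P3, v1, 126). refcount(pp1)=4>1 -> COPY to pp2. 3 ppages; refcounts: pp0:4 pp1:3 pp2:1
Op 6: read(P1, v0) -> 21. No state change.
P0: v0 -> pp0 = 21
P1: v0 -> pp0 = 21
P2: v0 -> pp0 = 21
P3: v0 -> pp0 = 21

Answer: 21 21 21 21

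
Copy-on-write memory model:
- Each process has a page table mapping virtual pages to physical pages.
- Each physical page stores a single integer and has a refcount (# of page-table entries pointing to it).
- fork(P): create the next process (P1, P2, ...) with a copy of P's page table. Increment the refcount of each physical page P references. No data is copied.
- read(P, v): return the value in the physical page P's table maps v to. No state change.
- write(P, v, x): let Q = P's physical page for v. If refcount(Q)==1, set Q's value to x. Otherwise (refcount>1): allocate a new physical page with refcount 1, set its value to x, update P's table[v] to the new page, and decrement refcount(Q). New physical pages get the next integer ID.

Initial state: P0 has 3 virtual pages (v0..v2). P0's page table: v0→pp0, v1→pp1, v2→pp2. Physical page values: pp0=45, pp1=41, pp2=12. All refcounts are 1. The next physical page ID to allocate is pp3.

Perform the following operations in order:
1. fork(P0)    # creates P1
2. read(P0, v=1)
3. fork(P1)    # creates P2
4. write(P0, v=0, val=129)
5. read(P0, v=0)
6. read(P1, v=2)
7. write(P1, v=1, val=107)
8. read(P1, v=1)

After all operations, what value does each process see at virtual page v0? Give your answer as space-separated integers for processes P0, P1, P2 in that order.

Op 1: fork(P0) -> P1. 3 ppages; refcounts: pp0:2 pp1:2 pp2:2
Op 2: read(P0, v1) -> 41. No state change.
Op 3: fork(P1) -> P2. 3 ppages; refcounts: pp0:3 pp1:3 pp2:3
Op 4: write(P0, v0, 129). refcount(pp0)=3>1 -> COPY to pp3. 4 ppages; refcounts: pp0:2 pp1:3 pp2:3 pp3:1
Op 5: read(P0, v0) -> 129. No state change.
Op 6: read(P1, v2) -> 12. No state change.
Op 7: write(P1, v1, 107). refcount(pp1)=3>1 -> COPY to pp4. 5 ppages; refcounts: pp0:2 pp1:2 pp2:3 pp3:1 pp4:1
Op 8: read(P1, v1) -> 107. No state change.
P0: v0 -> pp3 = 129
P1: v0 -> pp0 = 45
P2: v0 -> pp0 = 45

Answer: 129 45 45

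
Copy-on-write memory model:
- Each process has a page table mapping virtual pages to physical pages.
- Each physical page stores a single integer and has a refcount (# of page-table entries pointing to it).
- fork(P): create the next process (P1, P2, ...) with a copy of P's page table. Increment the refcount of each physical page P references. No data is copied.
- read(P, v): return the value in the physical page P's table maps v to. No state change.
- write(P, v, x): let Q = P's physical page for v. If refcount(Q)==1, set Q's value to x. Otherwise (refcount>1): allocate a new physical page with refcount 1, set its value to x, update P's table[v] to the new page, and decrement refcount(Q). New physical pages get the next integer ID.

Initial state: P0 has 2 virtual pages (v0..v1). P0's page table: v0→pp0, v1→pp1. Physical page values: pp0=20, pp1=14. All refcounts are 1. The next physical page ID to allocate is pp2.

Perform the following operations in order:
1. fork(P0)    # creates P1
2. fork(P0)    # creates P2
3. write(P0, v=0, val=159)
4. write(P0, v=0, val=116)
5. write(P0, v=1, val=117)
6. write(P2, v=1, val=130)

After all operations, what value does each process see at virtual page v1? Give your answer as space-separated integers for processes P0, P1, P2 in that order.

Op 1: fork(P0) -> P1. 2 ppages; refcounts: pp0:2 pp1:2
Op 2: fork(P0) -> P2. 2 ppages; refcounts: pp0:3 pp1:3
Op 3: write(P0, v0, 159). refcount(pp0)=3>1 -> COPY to pp2. 3 ppages; refcounts: pp0:2 pp1:3 pp2:1
Op 4: write(P0, v0, 116). refcount(pp2)=1 -> write in place. 3 ppages; refcounts: pp0:2 pp1:3 pp2:1
Op 5: write(P0, v1, 117). refcount(pp1)=3>1 -> COPY to pp3. 4 ppages; refcounts: pp0:2 pp1:2 pp2:1 pp3:1
Op 6: write(P2, v1, 130). refcount(pp1)=2>1 -> COPY to pp4. 5 ppages; refcounts: pp0:2 pp1:1 pp2:1 pp3:1 pp4:1
P0: v1 -> pp3 = 117
P1: v1 -> pp1 = 14
P2: v1 -> pp4 = 130

Answer: 117 14 130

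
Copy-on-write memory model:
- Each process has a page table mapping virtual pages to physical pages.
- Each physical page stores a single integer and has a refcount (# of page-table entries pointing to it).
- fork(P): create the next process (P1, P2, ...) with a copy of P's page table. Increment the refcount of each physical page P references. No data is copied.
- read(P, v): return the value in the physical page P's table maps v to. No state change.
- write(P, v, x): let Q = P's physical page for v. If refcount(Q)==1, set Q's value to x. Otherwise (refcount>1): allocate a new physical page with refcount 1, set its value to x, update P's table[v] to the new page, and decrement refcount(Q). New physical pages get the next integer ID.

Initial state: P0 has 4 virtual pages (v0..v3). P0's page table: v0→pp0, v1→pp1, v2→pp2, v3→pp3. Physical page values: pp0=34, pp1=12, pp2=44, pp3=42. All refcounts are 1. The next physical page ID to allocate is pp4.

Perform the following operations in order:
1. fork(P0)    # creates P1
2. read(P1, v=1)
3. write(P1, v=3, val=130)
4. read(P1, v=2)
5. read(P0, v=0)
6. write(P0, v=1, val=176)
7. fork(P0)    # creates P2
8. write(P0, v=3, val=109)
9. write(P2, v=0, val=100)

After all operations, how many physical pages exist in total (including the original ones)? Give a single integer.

Answer: 8

Derivation:
Op 1: fork(P0) -> P1. 4 ppages; refcounts: pp0:2 pp1:2 pp2:2 pp3:2
Op 2: read(P1, v1) -> 12. No state change.
Op 3: write(P1, v3, 130). refcount(pp3)=2>1 -> COPY to pp4. 5 ppages; refcounts: pp0:2 pp1:2 pp2:2 pp3:1 pp4:1
Op 4: read(P1, v2) -> 44. No state change.
Op 5: read(P0, v0) -> 34. No state change.
Op 6: write(P0, v1, 176). refcount(pp1)=2>1 -> COPY to pp5. 6 ppages; refcounts: pp0:2 pp1:1 pp2:2 pp3:1 pp4:1 pp5:1
Op 7: fork(P0) -> P2. 6 ppages; refcounts: pp0:3 pp1:1 pp2:3 pp3:2 pp4:1 pp5:2
Op 8: write(P0, v3, 109). refcount(pp3)=2>1 -> COPY to pp6. 7 ppages; refcounts: pp0:3 pp1:1 pp2:3 pp3:1 pp4:1 pp5:2 pp6:1
Op 9: write(P2, v0, 100). refcount(pp0)=3>1 -> COPY to pp7. 8 ppages; refcounts: pp0:2 pp1:1 pp2:3 pp3:1 pp4:1 pp5:2 pp6:1 pp7:1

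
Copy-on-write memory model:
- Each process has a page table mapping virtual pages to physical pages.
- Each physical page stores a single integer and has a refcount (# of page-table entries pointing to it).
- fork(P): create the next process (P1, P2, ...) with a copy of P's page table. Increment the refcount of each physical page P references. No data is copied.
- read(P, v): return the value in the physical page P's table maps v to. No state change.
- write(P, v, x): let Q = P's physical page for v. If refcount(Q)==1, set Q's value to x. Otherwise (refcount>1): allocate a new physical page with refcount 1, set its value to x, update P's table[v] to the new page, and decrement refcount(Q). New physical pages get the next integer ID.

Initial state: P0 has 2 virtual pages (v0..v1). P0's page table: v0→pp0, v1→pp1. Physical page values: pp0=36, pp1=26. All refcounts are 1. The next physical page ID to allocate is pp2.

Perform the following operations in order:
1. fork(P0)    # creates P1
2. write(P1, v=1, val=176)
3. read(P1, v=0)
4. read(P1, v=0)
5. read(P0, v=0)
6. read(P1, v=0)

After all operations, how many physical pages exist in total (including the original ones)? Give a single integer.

Op 1: fork(P0) -> P1. 2 ppages; refcounts: pp0:2 pp1:2
Op 2: write(P1, v1, 176). refcount(pp1)=2>1 -> COPY to pp2. 3 ppages; refcounts: pp0:2 pp1:1 pp2:1
Op 3: read(P1, v0) -> 36. No state change.
Op 4: read(P1, v0) -> 36. No state change.
Op 5: read(P0, v0) -> 36. No state change.
Op 6: read(P1, v0) -> 36. No state change.

Answer: 3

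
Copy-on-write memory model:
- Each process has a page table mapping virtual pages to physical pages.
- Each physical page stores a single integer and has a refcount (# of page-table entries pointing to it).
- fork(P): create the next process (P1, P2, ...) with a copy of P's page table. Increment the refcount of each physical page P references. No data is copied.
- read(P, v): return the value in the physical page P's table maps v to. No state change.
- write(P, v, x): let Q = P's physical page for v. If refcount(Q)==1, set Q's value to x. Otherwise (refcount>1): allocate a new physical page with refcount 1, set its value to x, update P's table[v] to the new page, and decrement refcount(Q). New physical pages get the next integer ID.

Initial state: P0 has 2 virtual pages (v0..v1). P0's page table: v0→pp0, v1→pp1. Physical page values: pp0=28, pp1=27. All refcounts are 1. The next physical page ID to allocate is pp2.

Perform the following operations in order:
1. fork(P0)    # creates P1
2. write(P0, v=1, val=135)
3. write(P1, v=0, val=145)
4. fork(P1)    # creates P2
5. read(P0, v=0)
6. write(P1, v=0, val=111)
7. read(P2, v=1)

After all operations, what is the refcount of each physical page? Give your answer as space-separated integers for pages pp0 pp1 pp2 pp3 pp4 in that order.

Answer: 1 2 1 1 1

Derivation:
Op 1: fork(P0) -> P1. 2 ppages; refcounts: pp0:2 pp1:2
Op 2: write(P0, v1, 135). refcount(pp1)=2>1 -> COPY to pp2. 3 ppages; refcounts: pp0:2 pp1:1 pp2:1
Op 3: write(P1, v0, 145). refcount(pp0)=2>1 -> COPY to pp3. 4 ppages; refcounts: pp0:1 pp1:1 pp2:1 pp3:1
Op 4: fork(P1) -> P2. 4 ppages; refcounts: pp0:1 pp1:2 pp2:1 pp3:2
Op 5: read(P0, v0) -> 28. No state change.
Op 6: write(P1, v0, 111). refcount(pp3)=2>1 -> COPY to pp4. 5 ppages; refcounts: pp0:1 pp1:2 pp2:1 pp3:1 pp4:1
Op 7: read(P2, v1) -> 27. No state change.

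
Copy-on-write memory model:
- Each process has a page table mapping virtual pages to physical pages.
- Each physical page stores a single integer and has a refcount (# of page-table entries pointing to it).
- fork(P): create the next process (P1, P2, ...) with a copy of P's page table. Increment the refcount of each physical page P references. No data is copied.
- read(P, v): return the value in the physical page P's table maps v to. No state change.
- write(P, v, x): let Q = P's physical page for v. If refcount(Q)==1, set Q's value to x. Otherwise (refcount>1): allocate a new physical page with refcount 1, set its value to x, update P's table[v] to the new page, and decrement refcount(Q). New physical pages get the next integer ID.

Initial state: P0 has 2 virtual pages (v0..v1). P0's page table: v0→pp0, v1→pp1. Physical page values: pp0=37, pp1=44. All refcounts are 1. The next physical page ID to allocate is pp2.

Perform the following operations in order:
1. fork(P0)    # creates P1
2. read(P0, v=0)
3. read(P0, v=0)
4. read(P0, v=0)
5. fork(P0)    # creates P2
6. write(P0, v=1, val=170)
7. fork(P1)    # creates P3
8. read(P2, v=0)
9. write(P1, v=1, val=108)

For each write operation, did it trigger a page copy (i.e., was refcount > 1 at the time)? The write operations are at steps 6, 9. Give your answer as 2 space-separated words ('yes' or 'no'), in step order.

Op 1: fork(P0) -> P1. 2 ppages; refcounts: pp0:2 pp1:2
Op 2: read(P0, v0) -> 37. No state change.
Op 3: read(P0, v0) -> 37. No state change.
Op 4: read(P0, v0) -> 37. No state change.
Op 5: fork(P0) -> P2. 2 ppages; refcounts: pp0:3 pp1:3
Op 6: write(P0, v1, 170). refcount(pp1)=3>1 -> COPY to pp2. 3 ppages; refcounts: pp0:3 pp1:2 pp2:1
Op 7: fork(P1) -> P3. 3 ppages; refcounts: pp0:4 pp1:3 pp2:1
Op 8: read(P2, v0) -> 37. No state change.
Op 9: write(P1, v1, 108). refcount(pp1)=3>1 -> COPY to pp3. 4 ppages; refcounts: pp0:4 pp1:2 pp2:1 pp3:1

yes yes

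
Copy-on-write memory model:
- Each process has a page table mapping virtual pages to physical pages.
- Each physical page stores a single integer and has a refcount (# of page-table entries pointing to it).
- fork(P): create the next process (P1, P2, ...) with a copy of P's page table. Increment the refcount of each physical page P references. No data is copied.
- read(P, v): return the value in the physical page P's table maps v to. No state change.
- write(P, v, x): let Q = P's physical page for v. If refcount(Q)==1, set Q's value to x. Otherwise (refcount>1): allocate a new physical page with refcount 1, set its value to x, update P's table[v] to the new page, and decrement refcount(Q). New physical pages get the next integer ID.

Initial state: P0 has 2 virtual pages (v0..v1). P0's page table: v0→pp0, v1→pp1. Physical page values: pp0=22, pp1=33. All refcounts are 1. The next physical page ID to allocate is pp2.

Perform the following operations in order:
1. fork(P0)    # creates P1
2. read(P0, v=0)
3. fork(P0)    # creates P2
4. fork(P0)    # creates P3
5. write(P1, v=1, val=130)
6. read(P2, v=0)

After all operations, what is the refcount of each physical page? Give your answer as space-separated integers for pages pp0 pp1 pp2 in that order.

Op 1: fork(P0) -> P1. 2 ppages; refcounts: pp0:2 pp1:2
Op 2: read(P0, v0) -> 22. No state change.
Op 3: fork(P0) -> P2. 2 ppages; refcounts: pp0:3 pp1:3
Op 4: fork(P0) -> P3. 2 ppages; refcounts: pp0:4 pp1:4
Op 5: write(P1, v1, 130). refcount(pp1)=4>1 -> COPY to pp2. 3 ppages; refcounts: pp0:4 pp1:3 pp2:1
Op 6: read(P2, v0) -> 22. No state change.

Answer: 4 3 1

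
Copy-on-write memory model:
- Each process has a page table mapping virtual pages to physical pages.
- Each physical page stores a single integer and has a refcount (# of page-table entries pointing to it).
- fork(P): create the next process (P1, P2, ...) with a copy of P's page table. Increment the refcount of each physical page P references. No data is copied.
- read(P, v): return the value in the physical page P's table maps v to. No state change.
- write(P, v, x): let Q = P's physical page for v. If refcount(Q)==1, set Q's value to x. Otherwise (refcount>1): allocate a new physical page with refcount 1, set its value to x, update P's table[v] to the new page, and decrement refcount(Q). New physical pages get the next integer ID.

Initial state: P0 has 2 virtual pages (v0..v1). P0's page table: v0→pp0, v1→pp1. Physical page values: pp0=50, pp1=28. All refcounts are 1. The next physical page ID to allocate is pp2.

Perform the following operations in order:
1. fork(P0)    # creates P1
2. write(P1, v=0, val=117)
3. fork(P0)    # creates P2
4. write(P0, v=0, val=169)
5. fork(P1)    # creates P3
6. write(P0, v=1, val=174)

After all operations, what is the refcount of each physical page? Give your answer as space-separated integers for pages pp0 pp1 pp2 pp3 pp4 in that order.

Answer: 1 3 2 1 1

Derivation:
Op 1: fork(P0) -> P1. 2 ppages; refcounts: pp0:2 pp1:2
Op 2: write(P1, v0, 117). refcount(pp0)=2>1 -> COPY to pp2. 3 ppages; refcounts: pp0:1 pp1:2 pp2:1
Op 3: fork(P0) -> P2. 3 ppages; refcounts: pp0:2 pp1:3 pp2:1
Op 4: write(P0, v0, 169). refcount(pp0)=2>1 -> COPY to pp3. 4 ppages; refcounts: pp0:1 pp1:3 pp2:1 pp3:1
Op 5: fork(P1) -> P3. 4 ppages; refcounts: pp0:1 pp1:4 pp2:2 pp3:1
Op 6: write(P0, v1, 174). refcount(pp1)=4>1 -> COPY to pp4. 5 ppages; refcounts: pp0:1 pp1:3 pp2:2 pp3:1 pp4:1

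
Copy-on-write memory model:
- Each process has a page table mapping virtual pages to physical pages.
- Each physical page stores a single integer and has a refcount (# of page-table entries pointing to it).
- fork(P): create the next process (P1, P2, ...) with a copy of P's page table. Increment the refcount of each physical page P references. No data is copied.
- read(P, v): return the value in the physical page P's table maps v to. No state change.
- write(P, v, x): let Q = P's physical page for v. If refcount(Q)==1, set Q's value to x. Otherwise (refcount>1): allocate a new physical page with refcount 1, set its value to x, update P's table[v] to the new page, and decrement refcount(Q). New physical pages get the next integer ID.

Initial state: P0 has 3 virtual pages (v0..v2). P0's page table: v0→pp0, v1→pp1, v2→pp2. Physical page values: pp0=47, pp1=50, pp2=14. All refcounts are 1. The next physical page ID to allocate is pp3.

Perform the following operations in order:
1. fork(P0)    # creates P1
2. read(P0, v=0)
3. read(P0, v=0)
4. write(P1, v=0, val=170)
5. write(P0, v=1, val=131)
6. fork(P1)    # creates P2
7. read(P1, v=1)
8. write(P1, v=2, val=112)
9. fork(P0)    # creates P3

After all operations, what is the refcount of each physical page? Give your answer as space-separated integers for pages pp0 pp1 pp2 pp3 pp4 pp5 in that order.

Answer: 2 2 3 2 2 1

Derivation:
Op 1: fork(P0) -> P1. 3 ppages; refcounts: pp0:2 pp1:2 pp2:2
Op 2: read(P0, v0) -> 47. No state change.
Op 3: read(P0, v0) -> 47. No state change.
Op 4: write(P1, v0, 170). refcount(pp0)=2>1 -> COPY to pp3. 4 ppages; refcounts: pp0:1 pp1:2 pp2:2 pp3:1
Op 5: write(P0, v1, 131). refcount(pp1)=2>1 -> COPY to pp4. 5 ppages; refcounts: pp0:1 pp1:1 pp2:2 pp3:1 pp4:1
Op 6: fork(P1) -> P2. 5 ppages; refcounts: pp0:1 pp1:2 pp2:3 pp3:2 pp4:1
Op 7: read(P1, v1) -> 50. No state change.
Op 8: write(P1, v2, 112). refcount(pp2)=3>1 -> COPY to pp5. 6 ppages; refcounts: pp0:1 pp1:2 pp2:2 pp3:2 pp4:1 pp5:1
Op 9: fork(P0) -> P3. 6 ppages; refcounts: pp0:2 pp1:2 pp2:3 pp3:2 pp4:2 pp5:1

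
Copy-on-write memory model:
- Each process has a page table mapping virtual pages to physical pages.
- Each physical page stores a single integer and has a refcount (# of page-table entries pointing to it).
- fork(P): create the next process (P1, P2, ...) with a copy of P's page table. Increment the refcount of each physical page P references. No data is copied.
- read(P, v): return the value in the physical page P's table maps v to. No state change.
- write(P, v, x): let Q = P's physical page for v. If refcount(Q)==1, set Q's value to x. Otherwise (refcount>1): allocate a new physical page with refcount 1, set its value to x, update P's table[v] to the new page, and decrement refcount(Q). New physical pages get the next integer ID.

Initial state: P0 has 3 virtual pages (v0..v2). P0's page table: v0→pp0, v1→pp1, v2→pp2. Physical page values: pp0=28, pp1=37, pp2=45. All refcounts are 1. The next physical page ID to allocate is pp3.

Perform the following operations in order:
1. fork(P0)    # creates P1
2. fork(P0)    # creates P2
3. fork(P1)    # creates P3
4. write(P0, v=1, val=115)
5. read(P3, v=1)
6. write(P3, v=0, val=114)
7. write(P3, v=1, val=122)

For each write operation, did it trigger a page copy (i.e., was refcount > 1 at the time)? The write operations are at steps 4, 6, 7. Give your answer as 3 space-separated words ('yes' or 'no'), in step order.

Op 1: fork(P0) -> P1. 3 ppages; refcounts: pp0:2 pp1:2 pp2:2
Op 2: fork(P0) -> P2. 3 ppages; refcounts: pp0:3 pp1:3 pp2:3
Op 3: fork(P1) -> P3. 3 ppages; refcounts: pp0:4 pp1:4 pp2:4
Op 4: write(P0, v1, 115). refcount(pp1)=4>1 -> COPY to pp3. 4 ppages; refcounts: pp0:4 pp1:3 pp2:4 pp3:1
Op 5: read(P3, v1) -> 37. No state change.
Op 6: write(P3, v0, 114). refcount(pp0)=4>1 -> COPY to pp4. 5 ppages; refcounts: pp0:3 pp1:3 pp2:4 pp3:1 pp4:1
Op 7: write(P3, v1, 122). refcount(pp1)=3>1 -> COPY to pp5. 6 ppages; refcounts: pp0:3 pp1:2 pp2:4 pp3:1 pp4:1 pp5:1

yes yes yes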